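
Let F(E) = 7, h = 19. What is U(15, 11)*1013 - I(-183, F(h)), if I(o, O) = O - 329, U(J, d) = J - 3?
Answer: 12478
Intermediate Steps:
U(J, d) = -3 + J
I(o, O) = -329 + O
U(15, 11)*1013 - I(-183, F(h)) = (-3 + 15)*1013 - (-329 + 7) = 12*1013 - 1*(-322) = 12156 + 322 = 12478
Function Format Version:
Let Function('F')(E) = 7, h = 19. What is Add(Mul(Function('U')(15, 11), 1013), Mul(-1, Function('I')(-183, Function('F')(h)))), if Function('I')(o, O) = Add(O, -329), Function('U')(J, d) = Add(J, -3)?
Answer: 12478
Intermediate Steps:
Function('U')(J, d) = Add(-3, J)
Function('I')(o, O) = Add(-329, O)
Add(Mul(Function('U')(15, 11), 1013), Mul(-1, Function('I')(-183, Function('F')(h)))) = Add(Mul(Add(-3, 15), 1013), Mul(-1, Add(-329, 7))) = Add(Mul(12, 1013), Mul(-1, -322)) = Add(12156, 322) = 12478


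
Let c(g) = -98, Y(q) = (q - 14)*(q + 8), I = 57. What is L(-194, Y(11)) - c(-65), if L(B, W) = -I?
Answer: 41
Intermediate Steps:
Y(q) = (-14 + q)*(8 + q)
L(B, W) = -57 (L(B, W) = -1*57 = -57)
L(-194, Y(11)) - c(-65) = -57 - 1*(-98) = -57 + 98 = 41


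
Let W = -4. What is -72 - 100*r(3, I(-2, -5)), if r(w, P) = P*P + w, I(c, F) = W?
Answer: -1972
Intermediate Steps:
I(c, F) = -4
r(w, P) = w + P² (r(w, P) = P² + w = w + P²)
-72 - 100*r(3, I(-2, -5)) = -72 - 100*(3 + (-4)²) = -72 - 100*(3 + 16) = -72 - 100*19 = -72 - 1900 = -1972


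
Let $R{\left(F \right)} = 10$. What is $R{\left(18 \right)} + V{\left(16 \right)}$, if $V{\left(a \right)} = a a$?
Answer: $266$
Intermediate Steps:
$V{\left(a \right)} = a^{2}$
$R{\left(18 \right)} + V{\left(16 \right)} = 10 + 16^{2} = 10 + 256 = 266$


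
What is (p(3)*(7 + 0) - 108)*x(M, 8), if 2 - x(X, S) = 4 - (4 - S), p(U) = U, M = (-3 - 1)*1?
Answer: 522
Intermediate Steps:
M = -4 (M = -4*1 = -4)
x(X, S) = 2 - S (x(X, S) = 2 - (4 - (4 - S)) = 2 - (4 + (-4 + S)) = 2 - S)
(p(3)*(7 + 0) - 108)*x(M, 8) = (3*(7 + 0) - 108)*(2 - 1*8) = (3*7 - 108)*(2 - 8) = (21 - 108)*(-6) = -87*(-6) = 522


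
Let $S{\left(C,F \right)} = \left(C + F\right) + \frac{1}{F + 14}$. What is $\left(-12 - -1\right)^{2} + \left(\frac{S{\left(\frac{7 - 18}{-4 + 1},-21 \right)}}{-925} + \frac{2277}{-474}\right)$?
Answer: $\frac{356681561}{3069150} \approx 116.22$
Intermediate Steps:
$S{\left(C,F \right)} = C + F + \frac{1}{14 + F}$ ($S{\left(C,F \right)} = \left(C + F\right) + \frac{1}{14 + F} = C + F + \frac{1}{14 + F}$)
$\left(-12 - -1\right)^{2} + \left(\frac{S{\left(\frac{7 - 18}{-4 + 1},-21 \right)}}{-925} + \frac{2277}{-474}\right) = \left(-12 - -1\right)^{2} + \left(\frac{\frac{1}{14 - 21} \left(1 + \left(-21\right)^{2} + 14 \frac{7 - 18}{-4 + 1} + 14 \left(-21\right) + \frac{7 - 18}{-4 + 1} \left(-21\right)\right)}{-925} + \frac{2277}{-474}\right) = \left(-12 + 1\right)^{2} + \left(\frac{1 + 441 + 14 \left(- \frac{11}{-3}\right) - 294 + - \frac{11}{-3} \left(-21\right)}{-7} \left(- \frac{1}{925}\right) + 2277 \left(- \frac{1}{474}\right)\right) = \left(-11\right)^{2} - \left(\frac{759}{158} - - \frac{1 + 441 + 14 \left(\left(-11\right) \left(- \frac{1}{3}\right)\right) - 294 + \left(-11\right) \left(- \frac{1}{3}\right) \left(-21\right)}{7} \left(- \frac{1}{925}\right)\right) = 121 - \left(\frac{759}{158} - - \frac{1 + 441 + 14 \cdot \frac{11}{3} - 294 + \frac{11}{3} \left(-21\right)}{7} \left(- \frac{1}{925}\right)\right) = 121 - \left(\frac{759}{158} - - \frac{1 + 441 + \frac{154}{3} - 294 - 77}{7} \left(- \frac{1}{925}\right)\right) = 121 - \left(\frac{759}{158} - \left(- \frac{1}{7}\right) \frac{367}{3} \left(- \frac{1}{925}\right)\right) = 121 - \frac{14685589}{3069150} = \frac{356681561}{3069150}$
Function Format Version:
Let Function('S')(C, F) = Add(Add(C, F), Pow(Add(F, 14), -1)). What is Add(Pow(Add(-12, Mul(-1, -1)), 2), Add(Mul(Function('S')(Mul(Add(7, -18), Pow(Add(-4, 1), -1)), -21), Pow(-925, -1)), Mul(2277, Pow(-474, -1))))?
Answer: Rational(356681561, 3069150) ≈ 116.22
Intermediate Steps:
Function('S')(C, F) = Add(C, F, Pow(Add(14, F), -1)) (Function('S')(C, F) = Add(Add(C, F), Pow(Add(14, F), -1)) = Add(C, F, Pow(Add(14, F), -1)))
Add(Pow(Add(-12, Mul(-1, -1)), 2), Add(Mul(Function('S')(Mul(Add(7, -18), Pow(Add(-4, 1), -1)), -21), Pow(-925, -1)), Mul(2277, Pow(-474, -1)))) = Add(Pow(Add(-12, Mul(-1, -1)), 2), Add(Mul(Mul(Pow(Add(14, -21), -1), Add(1, Pow(-21, 2), Mul(14, Mul(Add(7, -18), Pow(Add(-4, 1), -1))), Mul(14, -21), Mul(Mul(Add(7, -18), Pow(Add(-4, 1), -1)), -21))), Pow(-925, -1)), Mul(2277, Pow(-474, -1)))) = Add(Pow(Add(-12, 1), 2), Add(Mul(Mul(Pow(-7, -1), Add(1, 441, Mul(14, Mul(-11, Pow(-3, -1))), -294, Mul(Mul(-11, Pow(-3, -1)), -21))), Rational(-1, 925)), Mul(2277, Rational(-1, 474)))) = Add(Pow(-11, 2), Add(Mul(Mul(Rational(-1, 7), Add(1, 441, Mul(14, Mul(-11, Rational(-1, 3))), -294, Mul(Mul(-11, Rational(-1, 3)), -21))), Rational(-1, 925)), Rational(-759, 158))) = Add(121, Add(Mul(Mul(Rational(-1, 7), Add(1, 441, Mul(14, Rational(11, 3)), -294, Mul(Rational(11, 3), -21))), Rational(-1, 925)), Rational(-759, 158))) = Add(121, Add(Mul(Mul(Rational(-1, 7), Add(1, 441, Rational(154, 3), -294, -77)), Rational(-1, 925)), Rational(-759, 158))) = Add(121, Add(Mul(Mul(Rational(-1, 7), Rational(367, 3)), Rational(-1, 925)), Rational(-759, 158))) = Add(121, Add(Mul(Rational(-367, 21), Rational(-1, 925)), Rational(-759, 158))) = Add(121, Add(Rational(367, 19425), Rational(-759, 158))) = Add(121, Rational(-14685589, 3069150)) = Rational(356681561, 3069150)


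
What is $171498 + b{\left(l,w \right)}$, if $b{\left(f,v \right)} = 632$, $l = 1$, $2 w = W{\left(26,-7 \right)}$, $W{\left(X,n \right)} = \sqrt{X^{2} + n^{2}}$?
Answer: $172130$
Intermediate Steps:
$w = \frac{5 \sqrt{29}}{2}$ ($w = \frac{\sqrt{26^{2} + \left(-7\right)^{2}}}{2} = \frac{\sqrt{676 + 49}}{2} = \frac{\sqrt{725}}{2} = \frac{5 \sqrt{29}}{2} \approx 13.463$)
$171498 + b{\left(l,w \right)} = 171498 + 632 = 172130$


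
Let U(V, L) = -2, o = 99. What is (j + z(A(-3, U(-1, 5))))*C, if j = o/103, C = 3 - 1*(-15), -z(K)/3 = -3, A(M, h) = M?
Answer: 18468/103 ≈ 179.30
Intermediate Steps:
z(K) = 9 (z(K) = -3*(-3) = 9)
C = 18 (C = 3 + 15 = 18)
j = 99/103 ≈ 0.96117
(j + z(A(-3, U(-1, 5))))*C = (99/103 + 9)*18 = (1026/103)*18 = 18468/103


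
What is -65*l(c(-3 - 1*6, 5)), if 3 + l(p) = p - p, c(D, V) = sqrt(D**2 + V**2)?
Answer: 195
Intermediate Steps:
l(p) = -3 (l(p) = -3 + (p - p) = -3 + 0 = -3)
-65*l(c(-3 - 1*6, 5)) = -65*(-3) = 195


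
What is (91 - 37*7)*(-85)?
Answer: 14280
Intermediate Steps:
(91 - 37*7)*(-85) = (91 - 259)*(-85) = -168*(-85) = 14280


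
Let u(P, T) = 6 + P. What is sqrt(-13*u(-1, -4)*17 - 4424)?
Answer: I*sqrt(5529) ≈ 74.357*I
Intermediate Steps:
sqrt(-13*u(-1, -4)*17 - 4424) = sqrt(-13*(6 - 1)*17 - 4424) = sqrt(-13*5*17 - 4424) = sqrt(-65*17 - 4424) = sqrt(-1105 - 4424) = sqrt(-5529) = I*sqrt(5529)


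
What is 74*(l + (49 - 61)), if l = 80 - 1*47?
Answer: 1554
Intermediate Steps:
l = 33 (l = 80 - 47 = 33)
74*(l + (49 - 61)) = 74*(33 + (49 - 61)) = 74*(33 - 12) = 74*21 = 1554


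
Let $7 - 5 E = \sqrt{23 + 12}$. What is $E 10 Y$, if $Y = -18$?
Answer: $-252 + 36 \sqrt{35} \approx -39.021$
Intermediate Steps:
$E = \frac{7}{5} - \frac{\sqrt{35}}{5}$ ($E = \frac{7}{5} - \frac{\sqrt{23 + 12}}{5} = \frac{7}{5} - \frac{\sqrt{35}}{5} \approx 0.21678$)
$E 10 Y = \left(\frac{7}{5} - \frac{\sqrt{35}}{5}\right) 10 \left(-18\right) = \left(14 - 2 \sqrt{35}\right) \left(-18\right) = -252 + 36 \sqrt{35}$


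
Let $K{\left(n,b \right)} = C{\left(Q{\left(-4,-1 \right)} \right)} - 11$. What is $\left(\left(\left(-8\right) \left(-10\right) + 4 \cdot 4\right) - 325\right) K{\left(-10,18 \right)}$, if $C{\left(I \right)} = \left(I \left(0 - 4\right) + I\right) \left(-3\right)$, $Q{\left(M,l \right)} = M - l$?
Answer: $8702$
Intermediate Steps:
$C{\left(I \right)} = 9 I$ ($C{\left(I \right)} = \left(I \left(-4\right) + I\right) \left(-3\right) = \left(- 4 I + I\right) \left(-3\right) = - 3 I \left(-3\right) = 9 I$)
$K{\left(n,b \right)} = -38$ ($K{\left(n,b \right)} = 9 \left(-4 - -1\right) - 11 = 9 \left(-4 + 1\right) - 11 = 9 \left(-3\right) - 11 = -27 - 11 = -38$)
$\left(\left(\left(-8\right) \left(-10\right) + 4 \cdot 4\right) - 325\right) K{\left(-10,18 \right)} = \left(\left(\left(-8\right) \left(-10\right) + 4 \cdot 4\right) - 325\right) \left(-38\right) = \left(\left(80 + 16\right) - 325\right) \left(-38\right) = \left(96 - 325\right) \left(-38\right) = \left(-229\right) \left(-38\right) = 8702$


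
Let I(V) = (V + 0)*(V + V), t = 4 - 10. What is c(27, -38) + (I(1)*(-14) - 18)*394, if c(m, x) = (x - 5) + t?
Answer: -18173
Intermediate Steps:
t = -6
I(V) = 2*V**2 (I(V) = V*(2*V) = 2*V**2)
c(m, x) = -11 + x (c(m, x) = (x - 5) - 6 = (-5 + x) - 6 = -11 + x)
c(27, -38) + (I(1)*(-14) - 18)*394 = (-11 - 38) + ((2*1**2)*(-14) - 18)*394 = -49 + ((2*1)*(-14) - 18)*394 = -49 + (2*(-14) - 18)*394 = -49 + (-28 - 18)*394 = -49 - 46*394 = -49 - 18124 = -18173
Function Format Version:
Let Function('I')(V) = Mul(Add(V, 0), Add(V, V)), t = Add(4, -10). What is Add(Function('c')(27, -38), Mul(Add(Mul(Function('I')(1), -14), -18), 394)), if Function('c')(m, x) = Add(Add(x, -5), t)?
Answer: -18173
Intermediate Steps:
t = -6
Function('I')(V) = Mul(2, Pow(V, 2)) (Function('I')(V) = Mul(V, Mul(2, V)) = Mul(2, Pow(V, 2)))
Function('c')(m, x) = Add(-11, x) (Function('c')(m, x) = Add(Add(x, -5), -6) = Add(Add(-5, x), -6) = Add(-11, x))
Add(Function('c')(27, -38), Mul(Add(Mul(Function('I')(1), -14), -18), 394)) = Add(Add(-11, -38), Mul(Add(Mul(Mul(2, Pow(1, 2)), -14), -18), 394)) = Add(-49, Mul(Add(Mul(Mul(2, 1), -14), -18), 394)) = Add(-49, Mul(Add(Mul(2, -14), -18), 394)) = Add(-49, Mul(Add(-28, -18), 394)) = Add(-49, Mul(-46, 394)) = Add(-49, -18124) = -18173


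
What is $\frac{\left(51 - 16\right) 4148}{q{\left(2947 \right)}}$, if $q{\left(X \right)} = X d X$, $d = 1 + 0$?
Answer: $\frac{20740}{1240687} \approx 0.016717$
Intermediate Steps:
$d = 1$
$q{\left(X \right)} = X^{2}$ ($q{\left(X \right)} = X 1 X = X X = X^{2}$)
$\frac{\left(51 - 16\right) 4148}{q{\left(2947 \right)}} = \frac{\left(51 - 16\right) 4148}{2947^{2}} = \frac{35 \cdot 4148}{8684809} = 145180 \cdot \frac{1}{8684809} = \frac{20740}{1240687}$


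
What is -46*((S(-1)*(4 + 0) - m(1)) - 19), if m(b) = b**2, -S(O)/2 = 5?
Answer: 2760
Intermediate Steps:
S(O) = -10 (S(O) = -2*5 = -10)
-46*((S(-1)*(4 + 0) - m(1)) - 19) = -46*((-10*(4 + 0) - 1*1**2) - 19) = -46*((-10*4 - 1*1) - 19) = -46*((-40 - 1) - 19) = -46*(-41 - 19) = -46*(-60) = 2760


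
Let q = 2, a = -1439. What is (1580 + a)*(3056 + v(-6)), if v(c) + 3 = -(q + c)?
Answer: 431037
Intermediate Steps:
v(c) = -5 - c (v(c) = -3 - (2 + c) = -3 + (-2 - c) = -5 - c)
(1580 + a)*(3056 + v(-6)) = (1580 - 1439)*(3056 + (-5 - 1*(-6))) = 141*(3056 + (-5 + 6)) = 141*(3056 + 1) = 141*3057 = 431037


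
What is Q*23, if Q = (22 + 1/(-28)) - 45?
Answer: -14835/28 ≈ -529.82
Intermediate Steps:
Q = -645/28 (Q = (22 - 1/28) - 45 = 615/28 - 45 = -645/28 ≈ -23.036)
Q*23 = -645/28*23 = -14835/28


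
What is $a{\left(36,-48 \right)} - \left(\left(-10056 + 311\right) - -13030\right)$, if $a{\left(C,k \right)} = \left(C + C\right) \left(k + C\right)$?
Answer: $-4149$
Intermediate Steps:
$a{\left(C,k \right)} = 2 C \left(C + k\right)$
$a{\left(36,-48 \right)} - \left(\left(-10056 + 311\right) - -13030\right) = 2 \cdot 36 \left(36 - 48\right) - \left(\left(-10056 + 311\right) - -13030\right) = 2 \cdot 36 \left(-12\right) - \left(-9745 + 13030\right) = -864 - 3285 = -4149$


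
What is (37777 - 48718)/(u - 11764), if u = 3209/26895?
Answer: 294258195/316389571 ≈ 0.93005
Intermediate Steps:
u = 3209/26895 (u = 3209*(1/26895) = 3209/26895 ≈ 0.11932)
(37777 - 48718)/(u - 11764) = (37777 - 48718)/(3209/26895 - 11764) = -10941/(-316389571/26895) = -10941*(-26895/316389571) = 294258195/316389571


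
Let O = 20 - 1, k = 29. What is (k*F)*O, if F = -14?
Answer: -7714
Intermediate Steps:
O = 19
(k*F)*O = (29*(-14))*19 = -406*19 = -7714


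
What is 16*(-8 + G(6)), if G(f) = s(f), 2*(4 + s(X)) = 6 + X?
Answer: -96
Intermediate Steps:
s(X) = -1 + X/2 (s(X) = -4 + (6 + X)/2 = -4 + (3 + X/2) = -1 + X/2)
G(f) = -1 + f/2
16*(-8 + G(6)) = 16*(-8 + (-1 + (½)*6)) = 16*(-8 + (-1 + 3)) = 16*(-8 + 2) = 16*(-6) = -96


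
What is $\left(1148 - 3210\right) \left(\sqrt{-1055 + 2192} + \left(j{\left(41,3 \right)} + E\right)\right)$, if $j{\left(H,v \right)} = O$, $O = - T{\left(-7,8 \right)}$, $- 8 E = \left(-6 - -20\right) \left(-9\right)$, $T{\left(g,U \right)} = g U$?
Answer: $- \frac{295897}{2} - 2062 \sqrt{1137} \approx -2.1748 \cdot 10^{5}$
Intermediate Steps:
$T{\left(g,U \right)} = U g$
$E = \frac{63}{4}$ ($E = - \frac{\left(-6 - -20\right) \left(-9\right)}{8} = - \frac{\left(-6 + 20\right) \left(-9\right)}{8} = - \frac{14 \left(-9\right)}{8} = \left(- \frac{1}{8}\right) \left(-126\right) = \frac{63}{4} \approx 15.75$)
$O = 56$ ($O = - 8 \left(-7\right) = \left(-1\right) \left(-56\right) = 56$)
$j{\left(H,v \right)} = 56$
$\left(1148 - 3210\right) \left(\sqrt{-1055 + 2192} + \left(j{\left(41,3 \right)} + E\right)\right) = \left(1148 - 3210\right) \left(\sqrt{-1055 + 2192} + \left(56 + \frac{63}{4}\right)\right) = - 2062 \left(\sqrt{1137} + \frac{287}{4}\right) = - 2062 \left(\frac{287}{4} + \sqrt{1137}\right) = - \frac{295897}{2} - 2062 \sqrt{1137}$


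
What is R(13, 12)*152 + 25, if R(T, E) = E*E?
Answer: 21913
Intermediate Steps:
R(T, E) = E²
R(13, 12)*152 + 25 = 12²*152 + 25 = 144*152 + 25 = 21888 + 25 = 21913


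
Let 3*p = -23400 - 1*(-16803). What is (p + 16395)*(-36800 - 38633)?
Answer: -1070846868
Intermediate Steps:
p = -2199 (p = (-23400 - 1*(-16803))/3 = (-23400 + 16803)/3 = (⅓)*(-6597) = -2199)
(p + 16395)*(-36800 - 38633) = (-2199 + 16395)*(-36800 - 38633) = 14196*(-75433) = -1070846868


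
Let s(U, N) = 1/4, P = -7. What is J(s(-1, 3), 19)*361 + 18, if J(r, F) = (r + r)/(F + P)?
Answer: 793/24 ≈ 33.042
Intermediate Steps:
s(U, N) = 1/4
J(r, F) = 2*r/(-7 + F) (J(r, F) = (r + r)/(F - 7) = (2*r)/(-7 + F) = 2*r/(-7 + F))
J(s(-1, 3), 19)*361 + 18 = (2*(1/4)/(-7 + 19))*361 + 18 = (2*(1/4)/12)*361 + 18 = (2*(1/4)*(1/12))*361 + 18 = (1/24)*361 + 18 = 361/24 + 18 = 793/24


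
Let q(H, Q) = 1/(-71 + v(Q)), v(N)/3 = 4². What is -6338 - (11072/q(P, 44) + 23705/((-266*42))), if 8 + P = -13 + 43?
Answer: 2774232401/11172 ≈ 2.4832e+5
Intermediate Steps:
v(N) = 48 (v(N) = 3*4² = 3*16 = 48)
P = 22 (P = -8 + (-13 + 43) = -8 + 30 = 22)
q(H, Q) = -1/23 (q(H, Q) = 1/(-71 + 48) = 1/(-23) = -1/23)
-6338 - (11072/q(P, 44) + 23705/((-266*42))) = -6338 - (11072/(-1/23) + 23705/((-266*42))) = -6338 - (11072*(-23) + 23705/(-11172)) = -6338 - (-254656 + 23705*(-1/11172)) = -6338 - (-254656 - 23705/11172) = -6338 - 1*(-2845040537/11172) = -6338 + 2845040537/11172 = 2774232401/11172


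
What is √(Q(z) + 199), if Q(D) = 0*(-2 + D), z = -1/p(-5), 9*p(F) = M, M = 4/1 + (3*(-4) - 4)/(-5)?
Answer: √199 ≈ 14.107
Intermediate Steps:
M = 36/5 (M = 4*1 + (-12 - 4)*(-⅕) = 4 - 16*(-⅕) = 4 + 16/5 = 36/5 ≈ 7.2000)
p(F) = ⅘ (p(F) = (⅑)*(36/5) = ⅘)
z = -5/4 (z = -1/⅘ = -1*5/4 = -5/4 ≈ -1.2500)
Q(D) = 0
√(Q(z) + 199) = √(0 + 199) = √199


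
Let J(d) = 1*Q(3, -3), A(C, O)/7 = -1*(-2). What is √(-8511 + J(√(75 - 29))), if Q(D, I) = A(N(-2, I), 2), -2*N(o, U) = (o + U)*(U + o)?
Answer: I*√8497 ≈ 92.179*I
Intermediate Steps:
N(o, U) = -(U + o)²/2 (N(o, U) = -(o + U)*(U + o)/2 = -(U + o)*(U + o)/2 = -(U + o)²/2)
A(C, O) = 14 (A(C, O) = 7*(-1*(-2)) = 7*2 = 14)
Q(D, I) = 14
J(d) = 14 (J(d) = 1*14 = 14)
√(-8511 + J(√(75 - 29))) = √(-8511 + 14) = √(-8497) = I*√8497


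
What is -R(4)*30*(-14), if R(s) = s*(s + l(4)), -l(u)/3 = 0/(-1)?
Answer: 6720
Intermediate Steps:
l(u) = 0 (l(u) = -0/(-1) = -0*(-1) = -3*0 = 0)
R(s) = s² (R(s) = s*(s + 0) = s*s = s²)
-R(4)*30*(-14) = -4²*30*(-14) = -16*30*(-14) = -480*(-14) = -1*(-6720) = 6720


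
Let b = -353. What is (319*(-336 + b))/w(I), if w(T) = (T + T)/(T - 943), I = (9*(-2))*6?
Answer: -231000341/216 ≈ -1.0694e+6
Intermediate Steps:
I = -108 (I = -18*6 = -108)
w(T) = 2*T/(-943 + T) (w(T) = (2*T)/(-943 + T) = 2*T/(-943 + T))
(319*(-336 + b))/w(I) = (319*(-336 - 353))/((2*(-108)/(-943 - 108))) = (319*(-689))/((2*(-108)/(-1051))) = -219791/(2*(-108)*(-1/1051)) = -219791/216/1051 = -219791*1051/216 = -231000341/216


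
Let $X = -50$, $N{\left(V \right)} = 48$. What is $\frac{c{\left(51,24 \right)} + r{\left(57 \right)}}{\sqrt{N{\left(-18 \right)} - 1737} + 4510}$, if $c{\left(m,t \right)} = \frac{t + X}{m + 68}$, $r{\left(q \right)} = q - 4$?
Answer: $\frac{28327310}{2420672891} - \frac{6281 i \sqrt{1689}}{2420672891} \approx 0.011702 - 0.00010664 i$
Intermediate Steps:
$r{\left(q \right)} = -4 + q$ ($r{\left(q \right)} = q - 4 = -4 + q$)
$c{\left(m,t \right)} = \frac{-50 + t}{68 + m}$ ($c{\left(m,t \right)} = \frac{t - 50}{m + 68} = \frac{-50 + t}{68 + m}$)
$\frac{c{\left(51,24 \right)} + r{\left(57 \right)}}{\sqrt{N{\left(-18 \right)} - 1737} + 4510} = \frac{\frac{-50 + 24}{68 + 51} + \left(-4 + 57\right)}{\sqrt{48 - 1737} + 4510} = \frac{\frac{1}{119} \left(-26\right) + 53}{\sqrt{-1689} + 4510} = \frac{\frac{1}{119} \left(-26\right) + 53}{i \sqrt{1689} + 4510} = \frac{- \frac{26}{119} + 53}{4510 + i \sqrt{1689}} = \frac{6281}{119 \left(4510 + i \sqrt{1689}\right)}$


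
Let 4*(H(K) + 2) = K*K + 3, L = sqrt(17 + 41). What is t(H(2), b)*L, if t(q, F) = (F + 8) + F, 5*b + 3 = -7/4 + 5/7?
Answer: 447*sqrt(58)/70 ≈ 48.632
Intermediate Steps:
b = -113/140 (b = -3/5 + (-7/4 + 5/7)/5 = -3/5 + (1/5)*(-29/28) = -3/5 - 29/140 = -113/140 ≈ -0.80714)
L = sqrt(58) ≈ 7.6158
H(K) = -5/4 + K**2/4 (H(K) = -2 + (K*K + 3)/4 = -2 + (K**2 + 3)/4 = -2 + (3 + K**2)/4 = -2 + (3/4 + K**2/4) = -5/4 + K**2/4)
t(q, F) = 8 + 2*F (t(q, F) = (8 + F) + F = 8 + 2*F)
t(H(2), b)*L = (8 + 2*(-113/140))*sqrt(58) = (8 - 113/70)*sqrt(58) = 447*sqrt(58)/70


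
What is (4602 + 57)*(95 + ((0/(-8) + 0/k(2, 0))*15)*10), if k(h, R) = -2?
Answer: 442605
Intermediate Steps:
(4602 + 57)*(95 + ((0/(-8) + 0/k(2, 0))*15)*10) = (4602 + 57)*(95 + ((0/(-8) + 0/(-2))*15)*10) = 4659*(95 + ((0*(-1/8) + 0*(-1/2))*15)*10) = 4659*(95 + ((0 + 0)*15)*10) = 4659*(95 + (0*15)*10) = 4659*(95 + 0*10) = 4659*(95 + 0) = 4659*95 = 442605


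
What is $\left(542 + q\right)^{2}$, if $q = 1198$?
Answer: $3027600$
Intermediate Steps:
$\left(542 + q\right)^{2} = \left(542 + 1198\right)^{2} = 1740^{2} = 3027600$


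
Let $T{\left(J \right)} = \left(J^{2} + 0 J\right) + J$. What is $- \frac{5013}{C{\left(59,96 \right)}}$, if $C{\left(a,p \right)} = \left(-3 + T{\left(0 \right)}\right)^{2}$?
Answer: $-557$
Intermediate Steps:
$T{\left(J \right)} = J + J^{2}$ ($T{\left(J \right)} = \left(J^{2} + 0\right) + J = J^{2} + J = J + J^{2}$)
$C{\left(a,p \right)} = 9$ ($C{\left(a,p \right)} = \left(-3 + 0 \left(1 + 0\right)\right)^{2} = \left(-3 + 0 \cdot 1\right)^{2} = \left(-3 + 0\right)^{2} = \left(-3\right)^{2} = 9$)
$- \frac{5013}{C{\left(59,96 \right)}} = - \frac{5013}{9} = \left(-5013\right) \frac{1}{9} = -557$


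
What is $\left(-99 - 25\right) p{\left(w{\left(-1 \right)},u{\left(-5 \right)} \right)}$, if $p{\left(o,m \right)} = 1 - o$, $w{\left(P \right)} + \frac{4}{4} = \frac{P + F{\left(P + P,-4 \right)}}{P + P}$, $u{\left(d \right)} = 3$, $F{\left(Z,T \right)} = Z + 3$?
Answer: $-248$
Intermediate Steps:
$F{\left(Z,T \right)} = 3 + Z$
$w{\left(P \right)} = -1 + \frac{3 + 3 P}{2 P}$ ($w{\left(P \right)} = -1 + \frac{P + \left(3 + \left(P + P\right)\right)}{P + P} = -1 + \frac{P + \left(3 + 2 P\right)}{2 P} = -1 + \left(3 + 3 P\right) \frac{1}{2 P} = -1 + \frac{3 + 3 P}{2 P}$)
$\left(-99 - 25\right) p{\left(w{\left(-1 \right)},u{\left(-5 \right)} \right)} = \left(-99 - 25\right) \left(1 - \frac{3 - 1}{2 \left(-1\right)}\right) = - 124 \left(1 - \frac{1}{2} \left(-1\right) 2\right) = - 124 \left(1 - -1\right) = - 124 \left(1 + 1\right) = \left(-124\right) 2 = -248$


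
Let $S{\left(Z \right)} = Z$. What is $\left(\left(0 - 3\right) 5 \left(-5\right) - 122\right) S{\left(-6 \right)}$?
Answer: $282$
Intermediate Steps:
$\left(\left(0 - 3\right) 5 \left(-5\right) - 122\right) S{\left(-6 \right)} = \left(\left(0 - 3\right) 5 \left(-5\right) - 122\right) \left(-6\right) = \left(\left(-3\right) 5 \left(-5\right) - 122\right) \left(-6\right) = \left(\left(-15\right) \left(-5\right) - 122\right) \left(-6\right) = \left(75 - 122\right) \left(-6\right) = \left(-47\right) \left(-6\right) = 282$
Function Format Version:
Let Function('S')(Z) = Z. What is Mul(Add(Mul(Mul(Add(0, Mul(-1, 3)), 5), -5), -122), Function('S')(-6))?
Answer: 282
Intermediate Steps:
Mul(Add(Mul(Mul(Add(0, Mul(-1, 3)), 5), -5), -122), Function('S')(-6)) = Mul(Add(Mul(Mul(Add(0, Mul(-1, 3)), 5), -5), -122), -6) = Mul(Add(Mul(Mul(Add(0, -3), 5), -5), -122), -6) = Mul(Add(Mul(Mul(-3, 5), -5), -122), -6) = Mul(Add(Mul(-15, -5), -122), -6) = Mul(Add(75, -122), -6) = Mul(-47, -6) = 282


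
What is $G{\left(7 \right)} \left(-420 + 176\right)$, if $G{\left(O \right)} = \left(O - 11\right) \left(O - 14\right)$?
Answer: $-6832$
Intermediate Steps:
$G{\left(O \right)} = \left(-14 + O\right) \left(-11 + O\right)$ ($G{\left(O \right)} = \left(-11 + O\right) \left(-14 + O\right) = \left(-14 + O\right) \left(-11 + O\right)$)
$G{\left(7 \right)} \left(-420 + 176\right) = \left(154 + 7^{2} - 175\right) \left(-420 + 176\right) = \left(154 + 49 - 175\right) \left(-244\right) = 28 \left(-244\right) = -6832$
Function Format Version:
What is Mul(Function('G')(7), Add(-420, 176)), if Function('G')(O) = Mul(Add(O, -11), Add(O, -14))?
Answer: -6832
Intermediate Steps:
Function('G')(O) = Mul(Add(-14, O), Add(-11, O)) (Function('G')(O) = Mul(Add(-11, O), Add(-14, O)) = Mul(Add(-14, O), Add(-11, O)))
Mul(Function('G')(7), Add(-420, 176)) = Mul(Add(154, Pow(7, 2), Mul(-25, 7)), Add(-420, 176)) = Mul(Add(154, 49, -175), -244) = Mul(28, -244) = -6832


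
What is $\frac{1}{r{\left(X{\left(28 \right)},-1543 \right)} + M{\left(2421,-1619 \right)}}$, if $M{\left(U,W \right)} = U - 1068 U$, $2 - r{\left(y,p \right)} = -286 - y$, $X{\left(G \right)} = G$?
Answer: $- \frac{1}{2582891} \approx -3.8716 \cdot 10^{-7}$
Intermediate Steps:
$r{\left(y,p \right)} = 288 + y$ ($r{\left(y,p \right)} = 2 - \left(-286 - y\right) = 2 + \left(286 + y\right) = 288 + y$)
$M{\left(U,W \right)} = - 1067 U$ ($M{\left(U,W \right)} = U - 1068 U = - 1067 U$)
$\frac{1}{r{\left(X{\left(28 \right)},-1543 \right)} + M{\left(2421,-1619 \right)}} = \frac{1}{\left(288 + 28\right) - 2583207} = \frac{1}{316 - 2583207} = \frac{1}{-2582891} = - \frac{1}{2582891}$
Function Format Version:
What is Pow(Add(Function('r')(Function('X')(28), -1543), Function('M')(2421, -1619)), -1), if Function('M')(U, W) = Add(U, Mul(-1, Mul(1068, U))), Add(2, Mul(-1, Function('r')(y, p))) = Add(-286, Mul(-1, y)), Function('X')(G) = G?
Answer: Rational(-1, 2582891) ≈ -3.8716e-7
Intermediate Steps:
Function('r')(y, p) = Add(288, y) (Function('r')(y, p) = Add(2, Mul(-1, Add(-286, Mul(-1, y)))) = Add(2, Add(286, y)) = Add(288, y))
Function('M')(U, W) = Mul(-1067, U) (Function('M')(U, W) = Add(U, Mul(-1068, U)) = Mul(-1067, U))
Pow(Add(Function('r')(Function('X')(28), -1543), Function('M')(2421, -1619)), -1) = Pow(Add(Add(288, 28), Mul(-1067, 2421)), -1) = Pow(Add(316, -2583207), -1) = Pow(-2582891, -1) = Rational(-1, 2582891)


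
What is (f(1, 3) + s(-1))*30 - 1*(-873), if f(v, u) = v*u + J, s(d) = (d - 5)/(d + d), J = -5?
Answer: 903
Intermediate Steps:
s(d) = (-5 + d)/(2*d) (s(d) = (-5 + d)/((2*d)) = (-5 + d)*(1/(2*d)) = (-5 + d)/(2*d))
f(v, u) = -5 + u*v (f(v, u) = v*u - 5 = u*v - 5 = -5 + u*v)
(f(1, 3) + s(-1))*30 - 1*(-873) = ((-5 + 3*1) + (½)*(-5 - 1)/(-1))*30 - 1*(-873) = ((-5 + 3) + (½)*(-1)*(-6))*30 + 873 = (-2 + 3)*30 + 873 = 1*30 + 873 = 30 + 873 = 903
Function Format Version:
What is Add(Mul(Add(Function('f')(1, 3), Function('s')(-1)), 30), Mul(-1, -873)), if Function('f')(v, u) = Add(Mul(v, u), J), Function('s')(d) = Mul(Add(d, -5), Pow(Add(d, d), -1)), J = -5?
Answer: 903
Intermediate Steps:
Function('s')(d) = Mul(Rational(1, 2), Pow(d, -1), Add(-5, d)) (Function('s')(d) = Mul(Add(-5, d), Pow(Mul(2, d), -1)) = Mul(Add(-5, d), Mul(Rational(1, 2), Pow(d, -1))) = Mul(Rational(1, 2), Pow(d, -1), Add(-5, d)))
Function('f')(v, u) = Add(-5, Mul(u, v)) (Function('f')(v, u) = Add(Mul(v, u), -5) = Add(Mul(u, v), -5) = Add(-5, Mul(u, v)))
Add(Mul(Add(Function('f')(1, 3), Function('s')(-1)), 30), Mul(-1, -873)) = Add(Mul(Add(Add(-5, Mul(3, 1)), Mul(Rational(1, 2), Pow(-1, -1), Add(-5, -1))), 30), Mul(-1, -873)) = Add(Mul(Add(Add(-5, 3), Mul(Rational(1, 2), -1, -6)), 30), 873) = Add(Mul(Add(-2, 3), 30), 873) = Add(Mul(1, 30), 873) = Add(30, 873) = 903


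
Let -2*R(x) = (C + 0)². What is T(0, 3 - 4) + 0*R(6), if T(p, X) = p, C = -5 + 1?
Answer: 0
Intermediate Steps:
C = -4
R(x) = -8 (R(x) = -(-4 + 0)²/2 = -½*(-4)² = -½*16 = -8)
T(0, 3 - 4) + 0*R(6) = 0 + 0*(-8) = 0 + 0 = 0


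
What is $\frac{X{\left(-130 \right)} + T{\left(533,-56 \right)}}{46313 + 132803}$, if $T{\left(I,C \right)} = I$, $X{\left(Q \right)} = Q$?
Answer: $\frac{403}{179116} \approx 0.0022499$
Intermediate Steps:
$\frac{X{\left(-130 \right)} + T{\left(533,-56 \right)}}{46313 + 132803} = \frac{-130 + 533}{46313 + 132803} = \frac{403}{179116}$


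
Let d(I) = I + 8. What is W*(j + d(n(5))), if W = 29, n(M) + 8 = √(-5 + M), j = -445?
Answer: -12905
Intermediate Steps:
n(M) = -8 + √(-5 + M)
d(I) = 8 + I
W*(j + d(n(5))) = 29*(-445 + (8 + (-8 + √(-5 + 5)))) = 29*(-445 + (8 + (-8 + √0))) = 29*(-445 + (8 + (-8 + 0))) = 29*(-445 + (8 - 8)) = 29*(-445 + 0) = 29*(-445) = -12905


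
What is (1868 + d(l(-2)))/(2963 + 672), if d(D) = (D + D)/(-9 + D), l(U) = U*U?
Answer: 9332/18175 ≈ 0.51345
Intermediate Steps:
l(U) = U²
d(D) = 2*D/(-9 + D) (d(D) = (2*D)/(-9 + D) = 2*D/(-9 + D))
(1868 + d(l(-2)))/(2963 + 672) = (1868 + 2*(-2)²/(-9 + (-2)²))/(2963 + 672) = (1868 + 2*4/(-9 + 4))/3635 = (1868 + 2*4/(-5))*(1/3635) = (1868 + 2*4*(-⅕))*(1/3635) = (1868 - 8/5)*(1/3635) = (9332/5)*(1/3635) = 9332/18175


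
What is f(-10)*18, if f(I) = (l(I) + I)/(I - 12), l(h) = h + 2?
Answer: 162/11 ≈ 14.727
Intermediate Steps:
l(h) = 2 + h
f(I) = (2 + 2*I)/(-12 + I) (f(I) = ((2 + I) + I)/(I - 12) = (2 + 2*I)/(-12 + I))
f(-10)*18 = (2*(1 - 10)/(-12 - 10))*18 = (2*(-9)/(-22))*18 = (2*(-1/22)*(-9))*18 = (9/11)*18 = 162/11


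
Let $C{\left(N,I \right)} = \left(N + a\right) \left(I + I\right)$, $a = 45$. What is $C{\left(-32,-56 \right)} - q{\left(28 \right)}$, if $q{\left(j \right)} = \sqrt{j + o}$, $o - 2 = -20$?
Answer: $-1456 - \sqrt{10} \approx -1459.2$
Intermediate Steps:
$o = -18$ ($o = 2 - 20 = -18$)
$q{\left(j \right)} = \sqrt{-18 + j}$ ($q{\left(j \right)} = \sqrt{j - 18} = \sqrt{-18 + j}$)
$C{\left(N,I \right)} = 2 I \left(45 + N\right)$ ($C{\left(N,I \right)} = \left(N + 45\right) \left(I + I\right) = \left(45 + N\right) 2 I = 2 I \left(45 + N\right)$)
$C{\left(-32,-56 \right)} - q{\left(28 \right)} = 2 \left(-56\right) \left(45 - 32\right) - \sqrt{-18 + 28} = 2 \left(-56\right) 13 - \sqrt{10} = -1456 - \sqrt{10}$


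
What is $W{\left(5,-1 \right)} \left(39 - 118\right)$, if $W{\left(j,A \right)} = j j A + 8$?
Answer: $1343$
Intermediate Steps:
$W{\left(j,A \right)} = 8 + A j^{2}$ ($W{\left(j,A \right)} = j^{2} A + 8 = A j^{2} + 8 = 8 + A j^{2}$)
$W{\left(5,-1 \right)} \left(39 - 118\right) = \left(8 - 5^{2}\right) \left(39 - 118\right) = \left(8 - 25\right) \left(-79\right) = \left(-17\right) \left(-79\right) = 1343$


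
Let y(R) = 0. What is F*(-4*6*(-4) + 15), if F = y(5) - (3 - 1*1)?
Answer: -222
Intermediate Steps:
F = -2 (F = 0 - (3 - 1*1) = 0 - (3 - 1) = 0 - 1*2 = 0 - 2 = -2)
F*(-4*6*(-4) + 15) = -2*(-4*6*(-4) + 15) = -2*(-24*(-4) + 15) = -2*(96 + 15) = -2*111 = -222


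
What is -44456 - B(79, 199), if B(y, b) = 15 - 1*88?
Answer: -44383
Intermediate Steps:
B(y, b) = -73 (B(y, b) = 15 - 88 = -73)
-44456 - B(79, 199) = -44456 - 1*(-73) = -44456 + 73 = -44383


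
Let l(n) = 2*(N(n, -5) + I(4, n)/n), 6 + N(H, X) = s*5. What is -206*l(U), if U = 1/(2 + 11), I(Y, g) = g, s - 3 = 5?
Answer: -14420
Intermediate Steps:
s = 8 (s = 3 + 5 = 8)
N(H, X) = 34 (N(H, X) = -6 + 8*5 = -6 + 40 = 34)
U = 1/13 ≈ 0.076923
l(n) = 70 (l(n) = 2*(34 + n/n) = 2*(34 + 1) = 2*35 = 70)
-206*l(U) = -206*70 = -14420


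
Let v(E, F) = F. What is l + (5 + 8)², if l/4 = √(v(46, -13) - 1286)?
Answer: 169 + 4*I*√1299 ≈ 169.0 + 144.17*I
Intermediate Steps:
l = 4*I*√1299 (l = 4*√(-13 - 1286) = 4*√(-1299) = 4*(I*√1299) = 4*I*√1299 ≈ 144.17*I)
l + (5 + 8)² = 4*I*√1299 + (5 + 8)² = 4*I*√1299 + 13² = 4*I*√1299 + 169 = 169 + 4*I*√1299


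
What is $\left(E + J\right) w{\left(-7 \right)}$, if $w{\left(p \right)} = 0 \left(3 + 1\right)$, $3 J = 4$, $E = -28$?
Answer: $0$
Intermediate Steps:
$J = \frac{4}{3}$ ($J = \frac{1}{3} \cdot 4 = \frac{4}{3} \approx 1.3333$)
$w{\left(p \right)} = 0$ ($w{\left(p \right)} = 0 \cdot 4 = 0$)
$\left(E + J\right) w{\left(-7 \right)} = \left(-28 + \frac{4}{3}\right) 0 = \left(- \frac{80}{3}\right) 0 = 0$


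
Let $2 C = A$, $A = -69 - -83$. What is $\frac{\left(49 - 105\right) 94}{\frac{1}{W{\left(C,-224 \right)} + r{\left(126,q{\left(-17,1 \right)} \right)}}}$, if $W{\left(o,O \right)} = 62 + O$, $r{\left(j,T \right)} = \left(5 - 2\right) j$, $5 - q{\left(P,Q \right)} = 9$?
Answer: $-1137024$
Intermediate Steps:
$q{\left(P,Q \right)} = -4$ ($q{\left(P,Q \right)} = 5 - 9 = -4$)
$A = 14$ ($A = -69 + 83 = 14$)
$C = 7$ ($C = \frac{1}{2} \cdot 14 = 7$)
$r{\left(j,T \right)} = 3 j$
$\frac{\left(49 - 105\right) 94}{\frac{1}{W{\left(C,-224 \right)} + r{\left(126,q{\left(-17,1 \right)} \right)}}} = \frac{\left(49 - 105\right) 94}{\frac{1}{\left(62 - 224\right) + 3 \cdot 126}} = \frac{\left(-56\right) 94}{\frac{1}{-162 + 378}} = - \frac{5264}{\frac{1}{216}} = - 5264 \frac{1}{\frac{1}{216}} = \left(-5264\right) 216 = -1137024$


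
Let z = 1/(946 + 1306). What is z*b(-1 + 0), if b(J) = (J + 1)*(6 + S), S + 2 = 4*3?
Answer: 0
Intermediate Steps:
S = 10 (S = -2 + 4*3 = -2 + 12 = 10)
z = 1/2252 ≈ 0.00044405
b(J) = 16 + 16*J (b(J) = (J + 1)*(6 + 10) = (1 + J)*16 = 16 + 16*J)
z*b(-1 + 0) = (16 + 16*(-1 + 0))/2252 = (16 + 16*(-1))/2252 = (16 - 16)/2252 = (1/2252)*0 = 0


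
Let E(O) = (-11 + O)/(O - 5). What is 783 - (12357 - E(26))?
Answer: -81013/7 ≈ -11573.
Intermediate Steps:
E(O) = (-11 + O)/(-5 + O)
783 - (12357 - E(26)) = 783 - (12357 - (-11 + 26)/(-5 + 26)) = 783 - (12357 - 15/21) = 783 - (12357 - 1*5/7) = 783 - (12357 - 5/7) = 783 - 1*86494/7 = 783 - 86494/7 = -81013/7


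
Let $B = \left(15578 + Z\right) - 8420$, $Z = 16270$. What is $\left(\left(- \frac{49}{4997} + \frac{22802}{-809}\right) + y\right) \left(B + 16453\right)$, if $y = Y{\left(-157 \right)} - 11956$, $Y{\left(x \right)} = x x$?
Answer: $\frac{107465437095546}{212767} \approx 5.0508 \cdot 10^{8}$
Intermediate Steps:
$Y{\left(x \right)} = x^{2}$
$y = 12693$ ($y = \left(-157\right)^{2} - 11956 = 24649 - 11956 = 12693$)
$B = 23428$ ($B = \left(15578 + 16270\right) - 8420 = 31848 - 8420 = 23428$)
$\left(\left(- \frac{49}{4997} + \frac{22802}{-809}\right) + y\right) \left(B + 16453\right) = \left(\left(- \frac{49}{4997} + \frac{22802}{-809}\right) + 12693\right) \left(23428 + 16453\right) = \left(\left(\left(-49\right) \frac{1}{4997} + 22802 \left(- \frac{1}{809}\right)\right) + 12693\right) 39881 = \left(\left(- \frac{49}{4997} - \frac{22802}{809}\right) + 12693\right) 39881 = \left(- \frac{113981235}{4042573} + 12693\right) 39881 = \frac{51198397854}{4042573} \cdot 39881 = \frac{107465437095546}{212767}$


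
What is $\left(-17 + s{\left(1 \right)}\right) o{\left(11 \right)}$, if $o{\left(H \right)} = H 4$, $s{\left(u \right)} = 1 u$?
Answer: $-704$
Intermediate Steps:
$s{\left(u \right)} = u$
$o{\left(H \right)} = 4 H$
$\left(-17 + s{\left(1 \right)}\right) o{\left(11 \right)} = \left(-17 + 1\right) 4 \cdot 11 = \left(-16\right) 44 = -704$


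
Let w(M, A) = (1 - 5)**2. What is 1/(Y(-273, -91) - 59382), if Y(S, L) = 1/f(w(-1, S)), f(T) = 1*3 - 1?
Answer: -2/118763 ≈ -1.6840e-5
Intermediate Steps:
w(M, A) = 16 (w(M, A) = (-4)**2 = 16)
f(T) = 2 (f(T) = 3 - 1 = 2)
Y(S, L) = 1/2
1/(Y(-273, -91) - 59382) = 1/(1/2 - 59382) = 1/(-118763/2) = -2/118763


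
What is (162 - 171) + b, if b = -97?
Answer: -106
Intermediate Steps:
(162 - 171) + b = (162 - 171) - 97 = -9 - 97 = -106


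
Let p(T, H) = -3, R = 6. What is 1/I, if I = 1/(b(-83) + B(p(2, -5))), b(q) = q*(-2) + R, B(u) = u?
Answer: 169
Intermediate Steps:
b(q) = 6 - 2*q (b(q) = q*(-2) + 6 = -2*q + 6 = 6 - 2*q)
I = 1/169 (I = 1/((6 - 2*(-83)) - 3) = 1/((6 + 166) - 3) = 1/(172 - 3) = 1/169 ≈ 0.0059172)
1/I = 1/(1/169) = 169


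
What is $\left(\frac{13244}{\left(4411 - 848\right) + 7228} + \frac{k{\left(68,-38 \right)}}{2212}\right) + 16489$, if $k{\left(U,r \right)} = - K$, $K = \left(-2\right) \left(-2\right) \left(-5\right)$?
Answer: $\frac{8945837794}{542493} \approx 16490.0$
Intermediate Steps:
$K = -20$ ($K = 4 \left(-5\right) = -20$)
$k{\left(U,r \right)} = 20$ ($k{\left(U,r \right)} = \left(-1\right) \left(-20\right) = 20$)
$\left(\frac{13244}{\left(4411 - 848\right) + 7228} + \frac{k{\left(68,-38 \right)}}{2212}\right) + 16489 = \left(\frac{13244}{\left(4411 - 848\right) + 7228} + \frac{20}{2212}\right) + 16489 = \left(\frac{13244}{3563 + 7228} + 20 \cdot \frac{1}{2212}\right) + 16489 = \left(\frac{13244}{10791} + \frac{5}{553}\right) + 16489 = \left(13244 \cdot \frac{1}{10791} + \frac{5}{553}\right) + 16489 = \left(\frac{1204}{981} + \frac{5}{553}\right) + 16489 = \frac{670717}{542493} + 16489 = \frac{8945837794}{542493}$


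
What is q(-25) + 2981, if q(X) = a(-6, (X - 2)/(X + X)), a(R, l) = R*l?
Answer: 74444/25 ≈ 2977.8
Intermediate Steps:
q(X) = -3*(-2 + X)/X (q(X) = -6*(X - 2)/(X + X) = -6*(-2 + X)/(2*X) = -6*(-2 + X)*1/(2*X) = -3*(-2 + X)/X)
q(-25) + 2981 = (-3 + 6/(-25)) + 2981 = (-3 + 6*(-1/25)) + 2981 = (-3 - 6/25) + 2981 = -81/25 + 2981 = 74444/25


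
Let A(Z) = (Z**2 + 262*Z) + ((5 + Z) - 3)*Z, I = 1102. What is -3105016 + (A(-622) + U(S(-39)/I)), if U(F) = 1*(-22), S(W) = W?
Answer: -2495478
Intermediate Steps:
A(Z) = Z**2 + 262*Z + Z*(2 + Z) (A(Z) = (Z**2 + 262*Z) + (2 + Z)*Z = (Z**2 + 262*Z) + Z*(2 + Z) = Z**2 + 262*Z + Z*(2 + Z))
U(F) = -22
-3105016 + (A(-622) + U(S(-39)/I)) = -3105016 + (2*(-622)*(132 - 622) - 22) = -3105016 + (2*(-622)*(-490) - 22) = -3105016 + (609560 - 22) = -3105016 + 609538 = -2495478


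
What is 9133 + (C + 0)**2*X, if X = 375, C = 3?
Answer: 12508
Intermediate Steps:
9133 + (C + 0)**2*X = 9133 + (3 + 0)**2*375 = 9133 + 3**2*375 = 9133 + 9*375 = 9133 + 3375 = 12508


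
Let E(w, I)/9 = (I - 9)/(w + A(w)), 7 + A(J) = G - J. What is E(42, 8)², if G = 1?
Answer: 9/4 ≈ 2.2500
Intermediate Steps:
A(J) = -6 - J (A(J) = -7 + (1 - J) = -6 - J)
E(w, I) = 27/2 - 3*I/2 (E(w, I) = 9*((I - 9)/(w + (-6 - w))) = 9*((-9 + I)/(-6)) = 9*((-9 + I)*(-⅙)) = 9*(3/2 - I/6) = 27/2 - 3*I/2)
E(42, 8)² = (27/2 - 3/2*8)² = (27/2 - 12)² = (3/2)² = 9/4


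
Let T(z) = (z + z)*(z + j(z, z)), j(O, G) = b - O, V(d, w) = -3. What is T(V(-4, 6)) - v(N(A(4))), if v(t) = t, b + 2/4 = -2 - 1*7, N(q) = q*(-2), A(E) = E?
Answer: 65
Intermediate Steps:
N(q) = -2*q
b = -19/2 (b = -½ + (-2 - 1*7) = -½ + (-2 - 7) = -½ - 9 = -19/2 ≈ -9.5000)
j(O, G) = -19/2 - O
T(z) = -19*z (T(z) = (z + z)*(z + (-19/2 - z)) = (2*z)*(-19/2) = -19*z)
T(V(-4, 6)) - v(N(A(4))) = -19*(-3) - (-2)*4 = 57 - 1*(-8) = 57 + 8 = 65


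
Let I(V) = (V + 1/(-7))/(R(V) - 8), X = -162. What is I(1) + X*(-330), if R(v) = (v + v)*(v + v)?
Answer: 748437/14 ≈ 53460.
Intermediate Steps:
R(v) = 4*v**2 (R(v) = (2*v)*(2*v) = 4*v**2)
I(V) = (-1/7 + V)/(-8 + 4*V**2) (I(V) = (V + 1/(-7))/(4*V**2 - 8) = (V - 1/7)/(-8 + 4*V**2) = (-1/7 + V)/(-8 + 4*V**2))
I(1) + X*(-330) = (-1 + 7*1)/(28*(-2 + 1**2)) - 162*(-330) = (-1 + 7)/(28*(-2 + 1)) + 53460 = (1/28)*6/(-1) + 53460 = (1/28)*(-1)*6 + 53460 = -3/14 + 53460 = 748437/14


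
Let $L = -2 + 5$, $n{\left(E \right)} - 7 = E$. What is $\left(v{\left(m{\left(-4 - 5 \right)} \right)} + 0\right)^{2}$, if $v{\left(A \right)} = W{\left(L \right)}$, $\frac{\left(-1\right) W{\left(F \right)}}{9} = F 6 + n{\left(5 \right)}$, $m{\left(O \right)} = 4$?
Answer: $72900$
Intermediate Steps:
$n{\left(E \right)} = 7 + E$
$L = 3$
$W{\left(F \right)} = -108 - 54 F$ ($W{\left(F \right)} = - 9 \left(F 6 + \left(7 + 5\right)\right) = - 9 \left(6 F + 12\right) = - 9 \left(12 + 6 F\right) = -108 - 54 F$)
$v{\left(A \right)} = -270$ ($v{\left(A \right)} = -108 - 162 = -270$)
$\left(v{\left(m{\left(-4 - 5 \right)} \right)} + 0\right)^{2} = \left(-270 + 0\right)^{2} = \left(-270\right)^{2} = 72900$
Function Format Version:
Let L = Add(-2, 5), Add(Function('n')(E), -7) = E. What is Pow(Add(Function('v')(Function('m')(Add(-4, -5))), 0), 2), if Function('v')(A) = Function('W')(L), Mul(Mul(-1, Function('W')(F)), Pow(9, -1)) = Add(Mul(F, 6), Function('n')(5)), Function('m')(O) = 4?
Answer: 72900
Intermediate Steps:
Function('n')(E) = Add(7, E)
L = 3
Function('W')(F) = Add(-108, Mul(-54, F)) (Function('W')(F) = Mul(-9, Add(Mul(F, 6), Add(7, 5))) = Mul(-9, Add(Mul(6, F), 12)) = Mul(-9, Add(12, Mul(6, F))) = Add(-108, Mul(-54, F)))
Function('v')(A) = -270 (Function('v')(A) = Add(-108, Mul(-54, 3)) = Add(-108, -162) = -270)
Pow(Add(Function('v')(Function('m')(Add(-4, -5))), 0), 2) = Pow(Add(-270, 0), 2) = Pow(-270, 2) = 72900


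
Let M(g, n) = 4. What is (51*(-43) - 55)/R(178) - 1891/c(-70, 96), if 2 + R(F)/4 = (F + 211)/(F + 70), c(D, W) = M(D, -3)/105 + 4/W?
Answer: -160624888/7169 ≈ -22405.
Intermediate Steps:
c(D, W) = 4/105 + 4/W
R(F) = -8 + 4*(211 + F)/(70 + F) (R(F) = -8 + 4*((F + 211)/(F + 70)) = -8 + 4*((211 + F)/(70 + F)) = -8 + 4*(211 + F)/(70 + F))
(51*(-43) - 55)/R(178) - 1891/c(-70, 96) = (51*(-43) - 55)/((4*(71 - 1*178)/(70 + 178))) - 1891/(4/105 + 4/96) = (-2193 - 55)/((4*(71 - 178)/248)) - 1891/(4/105 + 4*(1/96)) = -2248/(4*(1/248)*(-107)) - 1891/(4/105 + 1/24) = -2248/(-107/62) - 1891/67/840 = -2248*(-62/107) - 1891*840/67 = 139376/107 - 1588440/67 = -160624888/7169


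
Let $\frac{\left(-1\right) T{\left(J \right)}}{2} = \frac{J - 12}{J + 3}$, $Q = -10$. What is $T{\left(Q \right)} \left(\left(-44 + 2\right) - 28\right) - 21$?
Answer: $419$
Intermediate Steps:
$T{\left(J \right)} = - \frac{2 \left(-12 + J\right)}{3 + J}$ ($T{\left(J \right)} = - 2 \frac{J - 12}{J + 3} = - 2 \frac{-12 + J}{3 + J} = - \frac{2 \left(-12 + J\right)}{3 + J}$)
$T{\left(Q \right)} \left(\left(-44 + 2\right) - 28\right) - 21 = \frac{2 \left(12 - -10\right)}{3 - 10} \left(\left(-44 + 2\right) - 28\right) - 21 = \frac{2 \left(12 + 10\right)}{-7} \left(-42 - 28\right) - 21 = 2 \left(- \frac{1}{7}\right) 22 \left(-70\right) - 21 = \left(- \frac{44}{7}\right) \left(-70\right) - 21 = 440 - 21 = 419$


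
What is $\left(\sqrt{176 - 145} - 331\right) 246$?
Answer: $-81426 + 246 \sqrt{31} \approx -80056.0$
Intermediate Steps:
$\left(\sqrt{176 - 145} - 331\right) 246 = \left(\sqrt{31} - 331\right) 246 = \left(-331 + \sqrt{31}\right) 246 = -81426 + 246 \sqrt{31}$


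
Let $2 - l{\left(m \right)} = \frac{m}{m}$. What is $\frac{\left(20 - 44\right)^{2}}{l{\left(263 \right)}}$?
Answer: $576$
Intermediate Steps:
$l{\left(m \right)} = 1$ ($l{\left(m \right)} = 2 - \frac{m}{m} = 2 - 1 = 1$)
$\frac{\left(20 - 44\right)^{2}}{l{\left(263 \right)}} = \frac{\left(20 - 44\right)^{2}}{1} = \left(-24\right)^{2} \cdot 1 = 576 \cdot 1 = 576$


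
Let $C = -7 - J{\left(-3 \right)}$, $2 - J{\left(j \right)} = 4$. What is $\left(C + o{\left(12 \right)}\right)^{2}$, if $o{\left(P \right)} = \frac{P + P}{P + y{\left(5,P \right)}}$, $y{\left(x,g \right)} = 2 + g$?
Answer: $\frac{2809}{169} \approx 16.621$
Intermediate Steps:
$J{\left(j \right)} = -2$ ($J{\left(j \right)} = 2 - 4 = -2$)
$C = -5$ ($C = -7 - -2 = -7 + 2 = -5$)
$o{\left(P \right)} = \frac{2 P}{2 + 2 P}$ ($o{\left(P \right)} = \frac{P + P}{P + \left(2 + P\right)} = \frac{2 P}{2 + 2 P}$)
$\left(C + o{\left(12 \right)}\right)^{2} = \left(-5 + \frac{12}{1 + 12}\right)^{2} = \left(-5 + \frac{12}{13}\right)^{2} = \left(- \frac{53}{13}\right)^{2} = \frac{2809}{169}$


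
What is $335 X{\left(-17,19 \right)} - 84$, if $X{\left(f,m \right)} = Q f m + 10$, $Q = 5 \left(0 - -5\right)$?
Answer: $-2701859$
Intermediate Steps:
$Q = 25$ ($Q = 5 \left(0 + 5\right) = 5 \cdot 5 = 25$)
$X{\left(f,m \right)} = 10 + 25 f m$ ($X{\left(f,m \right)} = 25 f m + 10 = 10 + 25 f m$)
$335 X{\left(-17,19 \right)} - 84 = 335 \left(10 + 25 \left(-17\right) 19\right) - 84 = 335 \left(10 - 8075\right) - 84 = 335 \left(-8065\right) - 84 = -2701775 - 84 = -2701859$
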